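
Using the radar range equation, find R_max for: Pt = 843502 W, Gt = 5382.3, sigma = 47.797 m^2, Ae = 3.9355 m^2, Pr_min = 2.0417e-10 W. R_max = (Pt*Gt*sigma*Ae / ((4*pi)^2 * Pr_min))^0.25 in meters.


R^4 = 843502*5382.3*47.797*3.9355 / ((4*pi)^2 * 2.0417e-10) = 2.648762e+19
R_max = 2.648762e+19^0.25 = 71740 m

71740 m


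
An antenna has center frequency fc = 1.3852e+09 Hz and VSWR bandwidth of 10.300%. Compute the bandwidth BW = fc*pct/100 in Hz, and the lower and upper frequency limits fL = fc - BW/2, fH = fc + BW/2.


BW = 1.3852e+09 * 10.300/100 = 1.426756e+08 Hz
fL = 1.3852e+09 - 1.426756e+08/2 = 1.314e+09 Hz
fH = 1.3852e+09 + 1.426756e+08/2 = 1.457e+09 Hz

BW=1.427e+08 Hz, fL=1.314e+09 Hz, fH=1.457e+09 Hz


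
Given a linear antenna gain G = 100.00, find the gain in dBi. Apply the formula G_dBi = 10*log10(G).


G_dBi = 10 * log10(100.00) = 20.00 dBi

20.00 dBi


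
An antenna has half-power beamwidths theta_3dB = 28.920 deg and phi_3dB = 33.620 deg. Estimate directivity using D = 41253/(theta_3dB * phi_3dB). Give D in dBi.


D_linear = 41253 / (28.920 * 33.620) = 42.42868
D_dBi = 10 * log10(42.42868) = 16.28 dBi

16.28 dBi


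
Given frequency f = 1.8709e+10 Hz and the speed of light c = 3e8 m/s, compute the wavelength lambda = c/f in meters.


lambda = c / f = 3.0000e+08 / 1.8709e+10 = 0.01604 m

0.01604 m


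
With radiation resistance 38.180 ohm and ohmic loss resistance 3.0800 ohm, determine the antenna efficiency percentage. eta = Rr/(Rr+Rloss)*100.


eta = 38.180 / (38.180 + 3.0800) * 100 = 92.54%

92.54%


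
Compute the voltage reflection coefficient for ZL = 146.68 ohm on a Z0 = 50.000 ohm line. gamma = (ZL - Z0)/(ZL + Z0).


gamma = (146.68 - 50.000) / (146.68 + 50.000) = 0.4916

0.4916


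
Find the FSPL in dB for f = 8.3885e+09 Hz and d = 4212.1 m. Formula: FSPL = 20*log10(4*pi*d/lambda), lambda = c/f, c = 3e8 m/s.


lambda = c / f = 3.0000e+08 / 8.3885e+09 = 0.03576325 m
FSPL = 20 * log10(4*pi*4212.1/0.03576325) = 123.4 dB

123.4 dB


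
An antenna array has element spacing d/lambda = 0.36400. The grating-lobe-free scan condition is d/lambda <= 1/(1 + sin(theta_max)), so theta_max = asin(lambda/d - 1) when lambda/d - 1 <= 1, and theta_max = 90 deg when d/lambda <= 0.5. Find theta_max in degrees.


lambda/d - 1 = 1/0.36400 - 1 = 1.747253 >= 1
d/lambda <= 0.5, so the array can scan to endfire without grating lobes: theta_max = 90 deg

90 deg


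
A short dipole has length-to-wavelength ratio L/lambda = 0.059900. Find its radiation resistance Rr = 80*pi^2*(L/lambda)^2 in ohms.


Rr = 80 * pi^2 * (0.059900)^2 = 80 * 9.869604 * 3.588010e-03 = 2.833 ohm

2.833 ohm


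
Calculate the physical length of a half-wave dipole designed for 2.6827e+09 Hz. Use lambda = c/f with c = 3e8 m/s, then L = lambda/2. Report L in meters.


lambda = c / f = 3.0000e+08 / 2.6827e+09 = 0.1118276 m
L = lambda / 2 = 0.1118276 / 2 = 0.05591 m

0.05591 m


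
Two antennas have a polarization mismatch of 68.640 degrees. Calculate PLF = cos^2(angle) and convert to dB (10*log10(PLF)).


PLF_linear = cos^2(68.640 deg) = 0.1326611
PLF_dB = 10 * log10(0.1326611) = -8.773 dB

-8.773 dB


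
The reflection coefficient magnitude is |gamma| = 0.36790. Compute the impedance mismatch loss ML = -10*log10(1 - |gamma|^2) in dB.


ML = -10 * log10(1 - 0.36790^2) = -10 * log10(0.86464959) = 0.6316 dB

0.6316 dB


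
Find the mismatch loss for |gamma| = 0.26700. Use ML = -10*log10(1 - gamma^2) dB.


ML = -10 * log10(1 - 0.26700^2) = -10 * log10(0.928711) = 0.3212 dB

0.3212 dB


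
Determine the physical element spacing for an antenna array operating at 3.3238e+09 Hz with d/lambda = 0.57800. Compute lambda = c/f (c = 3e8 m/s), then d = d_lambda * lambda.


lambda = c / f = 3.0000e+08 / 3.3238e+09 = 0.09025814 m
d = 0.57800 * 0.09025814 = 0.05217 m

0.05217 m


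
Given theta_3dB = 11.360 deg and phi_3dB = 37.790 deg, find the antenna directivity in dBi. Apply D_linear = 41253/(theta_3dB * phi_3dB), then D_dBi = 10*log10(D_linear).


D_linear = 41253 / (11.360 * 37.790) = 96.09489
D_dBi = 10 * log10(96.09489) = 19.83 dBi

19.83 dBi


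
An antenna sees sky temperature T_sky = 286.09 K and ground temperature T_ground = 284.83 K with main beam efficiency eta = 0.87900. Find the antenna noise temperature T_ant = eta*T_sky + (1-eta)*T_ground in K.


T_ant = 0.87900 * 286.09 + (1 - 0.87900) * 284.83 = 285.9 K

285.9 K


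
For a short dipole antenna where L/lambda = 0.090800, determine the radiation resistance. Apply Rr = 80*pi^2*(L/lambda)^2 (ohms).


Rr = 80 * pi^2 * (0.090800)^2 = 80 * 9.869604 * 8.244640e-03 = 6.510 ohm

6.510 ohm


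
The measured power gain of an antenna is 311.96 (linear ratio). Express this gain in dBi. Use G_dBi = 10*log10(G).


G_dBi = 10 * log10(311.96) = 24.94 dBi

24.94 dBi


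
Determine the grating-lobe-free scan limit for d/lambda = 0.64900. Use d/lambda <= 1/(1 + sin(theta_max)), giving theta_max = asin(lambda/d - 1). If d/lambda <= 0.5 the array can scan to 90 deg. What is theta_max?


lambda/d - 1 = 1/0.64900 - 1 = 0.5408320
theta_max = asin(0.5408320) = 32.74 deg

32.74 deg


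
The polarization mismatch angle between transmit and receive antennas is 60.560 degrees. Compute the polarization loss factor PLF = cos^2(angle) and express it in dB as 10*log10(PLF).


PLF_linear = cos^2(60.560 deg) = 0.2415839
PLF_dB = 10 * log10(0.2415839) = -6.169 dB

-6.169 dB


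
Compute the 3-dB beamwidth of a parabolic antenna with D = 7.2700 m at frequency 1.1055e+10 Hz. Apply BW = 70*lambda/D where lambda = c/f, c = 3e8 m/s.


lambda = c / f = 3.0000e+08 / 1.1055e+10 = 0.02713704 m
BW = 70 * 0.02713704 / 7.2700 = 0.2613 deg

0.2613 deg


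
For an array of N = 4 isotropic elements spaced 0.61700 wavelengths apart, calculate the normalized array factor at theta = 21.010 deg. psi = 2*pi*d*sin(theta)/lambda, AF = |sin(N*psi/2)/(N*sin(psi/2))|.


psi = 2*pi*0.61700*sin(21.010 deg) = 1.389926 rad
AF = |sin(4*1.389926/2) / (4*sin(1.389926/2))| = 0.1382

0.1382


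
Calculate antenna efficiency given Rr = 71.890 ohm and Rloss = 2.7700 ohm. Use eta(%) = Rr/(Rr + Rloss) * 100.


eta = 71.890 / (71.890 + 2.7700) * 100 = 96.29%

96.29%


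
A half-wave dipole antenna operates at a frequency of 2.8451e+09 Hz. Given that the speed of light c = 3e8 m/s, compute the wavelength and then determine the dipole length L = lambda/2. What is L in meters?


lambda = c / f = 3.0000e+08 / 2.8451e+09 = 0.1054444 m
L = lambda / 2 = 0.1054444 / 2 = 0.05272 m

0.05272 m


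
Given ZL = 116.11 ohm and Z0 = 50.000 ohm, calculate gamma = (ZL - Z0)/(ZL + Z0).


gamma = (116.11 - 50.000) / (116.11 + 50.000) = 0.3980

0.3980


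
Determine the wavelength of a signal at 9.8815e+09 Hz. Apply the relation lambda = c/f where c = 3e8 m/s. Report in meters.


lambda = c / f = 3.0000e+08 / 9.8815e+09 = 0.03036 m

0.03036 m


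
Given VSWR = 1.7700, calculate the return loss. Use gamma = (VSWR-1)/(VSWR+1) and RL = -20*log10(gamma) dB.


gamma = (1.7700 - 1) / (1.7700 + 1) = 0.2779783
RL = -20 * log10(0.2779783) = 11.12 dB

11.12 dB


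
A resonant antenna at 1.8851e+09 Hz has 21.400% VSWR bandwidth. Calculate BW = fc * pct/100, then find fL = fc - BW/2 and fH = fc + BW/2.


BW = 1.8851e+09 * 21.400/100 = 4.034114e+08 Hz
fL = 1.8851e+09 - 4.034114e+08/2 = 1.683e+09 Hz
fH = 1.8851e+09 + 4.034114e+08/2 = 2.087e+09 Hz

BW=4.034e+08 Hz, fL=1.683e+09 Hz, fH=2.087e+09 Hz


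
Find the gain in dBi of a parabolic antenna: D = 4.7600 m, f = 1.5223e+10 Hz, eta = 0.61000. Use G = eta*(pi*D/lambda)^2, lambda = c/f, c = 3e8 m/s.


lambda = c / f = 3.0000e+08 / 1.5223e+10 = 0.01970702 m
G_linear = 0.61000 * (pi * 4.7600 / 0.01970702)^2 = 351238.1
G_dBi = 10 * log10(351238.1) = 55.46 dBi

55.46 dBi


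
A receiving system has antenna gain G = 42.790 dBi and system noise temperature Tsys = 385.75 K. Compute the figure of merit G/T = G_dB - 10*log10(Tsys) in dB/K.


G/T = 42.790 - 10*log10(385.75) = 42.790 - 25.86306 = 16.93 dB/K

16.93 dB/K


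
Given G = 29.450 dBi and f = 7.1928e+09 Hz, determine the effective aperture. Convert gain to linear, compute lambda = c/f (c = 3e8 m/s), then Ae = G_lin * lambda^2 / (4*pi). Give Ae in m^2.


lambda = c / f = 3.0000e+08 / 7.1928e+09 = 0.04170838 m
G_linear = 10^(29.450/10) = 881.0489
Ae = G_linear * lambda^2 / (4*pi) = 881.0489 * 0.04170838^2 / (4*pi) = 0.1220 m^2

0.1220 m^2


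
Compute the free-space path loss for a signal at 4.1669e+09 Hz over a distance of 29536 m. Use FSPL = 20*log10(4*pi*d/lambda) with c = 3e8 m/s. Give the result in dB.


lambda = c / f = 3.0000e+08 / 4.1669e+09 = 0.07199597 m
FSPL = 20 * log10(4*pi*29536/0.07199597) = 134.2 dB

134.2 dB


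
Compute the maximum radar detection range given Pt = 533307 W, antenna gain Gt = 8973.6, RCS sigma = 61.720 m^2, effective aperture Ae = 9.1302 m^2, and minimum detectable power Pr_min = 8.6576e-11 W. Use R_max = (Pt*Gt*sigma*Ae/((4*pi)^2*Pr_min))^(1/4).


R^4 = 533307*8973.6*61.720*9.1302 / ((4*pi)^2 * 8.6576e-11) = 1.972572e+20
R_max = 1.972572e+20^0.25 = 118511 m

118511 m


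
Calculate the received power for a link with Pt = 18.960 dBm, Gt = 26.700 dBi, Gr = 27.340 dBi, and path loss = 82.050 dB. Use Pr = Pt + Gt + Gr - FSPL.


Pr = 18.960 + 26.700 + 27.340 - 82.050 = -9.05 dBm

-9.05 dBm


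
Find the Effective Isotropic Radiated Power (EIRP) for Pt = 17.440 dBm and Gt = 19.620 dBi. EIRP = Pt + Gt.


EIRP = Pt + Gt = 17.440 + 19.620 = 37.06 dBm

37.06 dBm


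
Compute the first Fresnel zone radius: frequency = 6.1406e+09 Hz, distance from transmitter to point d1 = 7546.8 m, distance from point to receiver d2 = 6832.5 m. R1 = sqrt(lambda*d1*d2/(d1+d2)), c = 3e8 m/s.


lambda = c / f = 3.0000e+08 / 6.1406e+09 = 0.04885516 m
R1 = sqrt(0.04885516 * 7546.8 * 6832.5 / (7546.8 + 6832.5)) = 13.24 m

13.24 m


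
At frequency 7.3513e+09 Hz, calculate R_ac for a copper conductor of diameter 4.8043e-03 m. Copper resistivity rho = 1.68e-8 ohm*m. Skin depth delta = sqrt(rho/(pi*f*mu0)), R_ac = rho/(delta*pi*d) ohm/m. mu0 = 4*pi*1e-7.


delta = sqrt(1.68e-8 / (pi * 7.3513e+09 * 4*pi*1e-7)) = 7.608389e-07 m
R_ac = 1.68e-8 / (7.608389e-07 * pi * 4.8043e-03) = 1.463 ohm/m

1.463 ohm/m


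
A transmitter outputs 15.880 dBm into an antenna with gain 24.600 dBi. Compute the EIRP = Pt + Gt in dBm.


EIRP = Pt + Gt = 15.880 + 24.600 = 40.48 dBm

40.48 dBm


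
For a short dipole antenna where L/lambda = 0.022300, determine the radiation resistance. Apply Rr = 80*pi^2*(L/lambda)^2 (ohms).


Rr = 80 * pi^2 * (0.022300)^2 = 80 * 9.869604 * 4.972900e-04 = 0.3926 ohm

0.3926 ohm


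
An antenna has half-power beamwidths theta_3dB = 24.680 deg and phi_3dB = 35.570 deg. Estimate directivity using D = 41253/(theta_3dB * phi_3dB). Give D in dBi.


D_linear = 41253 / (24.680 * 35.570) = 46.99228
D_dBi = 10 * log10(46.99228) = 16.72 dBi

16.72 dBi


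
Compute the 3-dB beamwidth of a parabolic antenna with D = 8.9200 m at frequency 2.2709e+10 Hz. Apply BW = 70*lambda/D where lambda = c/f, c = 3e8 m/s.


lambda = c / f = 3.0000e+08 / 2.2709e+10 = 0.01321062 m
BW = 70 * 0.01321062 / 8.9200 = 0.1037 deg

0.1037 deg


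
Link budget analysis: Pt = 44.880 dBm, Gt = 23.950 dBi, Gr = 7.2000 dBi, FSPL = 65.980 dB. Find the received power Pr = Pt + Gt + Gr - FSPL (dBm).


Pr = 44.880 + 23.950 + 7.2000 - 65.980 = 10.05 dBm

10.05 dBm


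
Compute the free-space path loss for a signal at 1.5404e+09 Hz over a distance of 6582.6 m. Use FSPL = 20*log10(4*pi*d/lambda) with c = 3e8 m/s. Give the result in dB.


lambda = c / f = 3.0000e+08 / 1.5404e+09 = 0.1947546 m
FSPL = 20 * log10(4*pi*6582.6/0.1947546) = 112.6 dB

112.6 dB


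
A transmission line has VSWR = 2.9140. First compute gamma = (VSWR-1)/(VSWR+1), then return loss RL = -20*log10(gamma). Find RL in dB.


gamma = (2.9140 - 1) / (2.9140 + 1) = 0.4890138
RL = -20 * log10(0.4890138) = 6.214 dB

6.214 dB


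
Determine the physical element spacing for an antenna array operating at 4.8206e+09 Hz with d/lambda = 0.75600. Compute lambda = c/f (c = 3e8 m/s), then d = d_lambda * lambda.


lambda = c / f = 3.0000e+08 / 4.8206e+09 = 0.06223292 m
d = 0.75600 * 0.06223292 = 0.04705 m

0.04705 m


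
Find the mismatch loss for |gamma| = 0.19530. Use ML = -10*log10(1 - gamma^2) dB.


ML = -10 * log10(1 - 0.19530^2) = -10 * log10(0.96185791) = 0.1689 dB

0.1689 dB


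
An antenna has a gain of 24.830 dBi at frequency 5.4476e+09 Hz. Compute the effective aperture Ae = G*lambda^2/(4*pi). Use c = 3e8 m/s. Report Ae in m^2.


lambda = c / f = 3.0000e+08 / 5.4476e+09 = 0.05507012 m
G_linear = 10^(24.830/10) = 304.0885
Ae = G_linear * lambda^2 / (4*pi) = 304.0885 * 0.05507012^2 / (4*pi) = 0.07339 m^2

0.07339 m^2


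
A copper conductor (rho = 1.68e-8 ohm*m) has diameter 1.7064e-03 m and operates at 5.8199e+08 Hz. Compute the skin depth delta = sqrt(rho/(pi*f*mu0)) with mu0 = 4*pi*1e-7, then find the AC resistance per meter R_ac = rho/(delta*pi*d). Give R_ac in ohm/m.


delta = sqrt(1.68e-8 / (pi * 5.8199e+08 * 4*pi*1e-7)) = 2.704064e-06 m
R_ac = 1.68e-8 / (2.704064e-06 * pi * 1.7064e-03) = 1.159 ohm/m

1.159 ohm/m


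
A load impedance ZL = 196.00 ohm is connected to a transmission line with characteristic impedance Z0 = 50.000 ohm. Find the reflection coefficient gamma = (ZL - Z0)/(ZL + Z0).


gamma = (196.00 - 50.000) / (196.00 + 50.000) = 0.5935

0.5935


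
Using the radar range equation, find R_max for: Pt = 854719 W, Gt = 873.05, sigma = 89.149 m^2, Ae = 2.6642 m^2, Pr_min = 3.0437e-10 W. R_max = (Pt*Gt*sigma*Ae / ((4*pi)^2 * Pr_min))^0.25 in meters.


R^4 = 854719*873.05*89.149*2.6642 / ((4*pi)^2 * 3.0437e-10) = 3.687434e+18
R_max = 3.687434e+18^0.25 = 43821 m

43821 m


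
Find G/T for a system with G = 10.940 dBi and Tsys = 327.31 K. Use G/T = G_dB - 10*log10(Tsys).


G/T = 10.940 - 10*log10(327.31) = 10.940 - 25.14959 = -14.21 dB/K

-14.21 dB/K


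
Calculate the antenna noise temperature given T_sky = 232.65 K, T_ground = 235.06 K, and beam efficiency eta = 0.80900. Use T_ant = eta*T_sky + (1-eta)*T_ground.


T_ant = 0.80900 * 232.65 + (1 - 0.80900) * 235.06 = 233.1 K

233.1 K


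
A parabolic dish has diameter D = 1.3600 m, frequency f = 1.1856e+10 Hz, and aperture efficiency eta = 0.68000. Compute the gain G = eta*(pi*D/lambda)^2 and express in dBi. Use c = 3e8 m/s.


lambda = c / f = 3.0000e+08 / 1.1856e+10 = 0.02530364 m
G_linear = 0.68000 * (pi * 1.3600 / 0.02530364)^2 = 19387.44
G_dBi = 10 * log10(19387.44) = 42.88 dBi

42.88 dBi


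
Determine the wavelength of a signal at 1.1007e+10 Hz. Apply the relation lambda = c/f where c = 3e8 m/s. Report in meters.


lambda = c / f = 3.0000e+08 / 1.1007e+10 = 0.02726 m

0.02726 m


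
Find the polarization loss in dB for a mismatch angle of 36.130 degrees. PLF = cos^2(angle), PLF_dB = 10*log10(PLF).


PLF_linear = cos^2(36.130 deg) = 0.6523490
PLF_dB = 10 * log10(0.6523490) = -1.855 dB

-1.855 dB


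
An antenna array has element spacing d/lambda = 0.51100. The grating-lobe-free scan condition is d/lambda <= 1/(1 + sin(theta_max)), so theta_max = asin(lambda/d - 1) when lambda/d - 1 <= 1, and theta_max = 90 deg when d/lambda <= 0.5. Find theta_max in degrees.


lambda/d - 1 = 1/0.51100 - 1 = 0.9569472
theta_max = asin(0.9569472) = 73.13 deg

73.13 deg


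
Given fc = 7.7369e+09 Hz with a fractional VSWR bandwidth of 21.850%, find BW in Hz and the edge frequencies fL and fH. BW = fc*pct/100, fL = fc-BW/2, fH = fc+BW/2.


BW = 7.7369e+09 * 21.850/100 = 1.690513e+09 Hz
fL = 7.7369e+09 - 1.690513e+09/2 = 6.892e+09 Hz
fH = 7.7369e+09 + 1.690513e+09/2 = 8.582e+09 Hz

BW=1.691e+09 Hz, fL=6.892e+09 Hz, fH=8.582e+09 Hz


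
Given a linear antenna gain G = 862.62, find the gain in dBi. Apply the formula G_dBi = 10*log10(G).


G_dBi = 10 * log10(862.62) = 29.36 dBi

29.36 dBi


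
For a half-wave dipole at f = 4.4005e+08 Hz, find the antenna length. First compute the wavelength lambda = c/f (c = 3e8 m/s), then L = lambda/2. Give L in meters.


lambda = c / f = 3.0000e+08 / 4.4005e+08 = 0.6817407 m
L = lambda / 2 = 0.6817407 / 2 = 0.3409 m

0.3409 m


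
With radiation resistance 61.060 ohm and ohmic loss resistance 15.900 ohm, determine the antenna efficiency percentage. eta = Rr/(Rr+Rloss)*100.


eta = 61.060 / (61.060 + 15.900) * 100 = 79.34%

79.34%


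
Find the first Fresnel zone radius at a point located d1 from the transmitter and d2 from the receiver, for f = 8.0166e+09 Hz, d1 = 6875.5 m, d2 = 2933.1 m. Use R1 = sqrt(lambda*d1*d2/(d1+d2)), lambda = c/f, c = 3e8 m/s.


lambda = c / f = 3.0000e+08 / 8.0166e+09 = 0.03742235 m
R1 = sqrt(0.03742235 * 6875.5 * 2933.1 / (6875.5 + 2933.1)) = 8.772 m

8.772 m


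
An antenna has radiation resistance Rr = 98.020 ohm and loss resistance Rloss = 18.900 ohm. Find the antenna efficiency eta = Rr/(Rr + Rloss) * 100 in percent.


eta = 98.020 / (98.020 + 18.900) * 100 = 83.84%

83.84%


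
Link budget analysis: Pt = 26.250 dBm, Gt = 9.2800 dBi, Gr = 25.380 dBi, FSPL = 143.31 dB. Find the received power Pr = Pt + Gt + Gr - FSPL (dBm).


Pr = 26.250 + 9.2800 + 25.380 - 143.31 = -82.40 dBm

-82.40 dBm


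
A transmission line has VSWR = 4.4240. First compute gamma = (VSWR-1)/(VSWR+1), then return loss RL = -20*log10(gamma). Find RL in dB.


gamma = (4.4240 - 1) / (4.4240 + 1) = 0.6312684
RL = -20 * log10(0.6312684) = 3.996 dB

3.996 dB


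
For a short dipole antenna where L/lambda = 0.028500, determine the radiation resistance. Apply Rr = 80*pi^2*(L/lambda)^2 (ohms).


Rr = 80 * pi^2 * (0.028500)^2 = 80 * 9.869604 * 8.122500e-04 = 0.6413 ohm

0.6413 ohm


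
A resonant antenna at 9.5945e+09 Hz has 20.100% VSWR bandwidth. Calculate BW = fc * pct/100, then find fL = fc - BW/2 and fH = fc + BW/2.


BW = 9.5945e+09 * 20.100/100 = 1.928494e+09 Hz
fL = 9.5945e+09 - 1.928494e+09/2 = 8.630e+09 Hz
fH = 9.5945e+09 + 1.928494e+09/2 = 1.056e+10 Hz

BW=1.928e+09 Hz, fL=8.630e+09 Hz, fH=1.056e+10 Hz


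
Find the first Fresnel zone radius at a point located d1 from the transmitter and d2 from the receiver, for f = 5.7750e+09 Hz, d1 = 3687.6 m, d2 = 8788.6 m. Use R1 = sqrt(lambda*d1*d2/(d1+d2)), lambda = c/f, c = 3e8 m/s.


lambda = c / f = 3.0000e+08 / 5.7750e+09 = 0.05194805 m
R1 = sqrt(0.05194805 * 3687.6 * 8788.6 / (3687.6 + 8788.6)) = 11.62 m

11.62 m


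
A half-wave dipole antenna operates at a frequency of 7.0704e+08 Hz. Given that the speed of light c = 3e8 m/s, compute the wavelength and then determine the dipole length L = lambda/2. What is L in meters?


lambda = c / f = 3.0000e+08 / 7.0704e+08 = 0.4243041 m
L = lambda / 2 = 0.4243041 / 2 = 0.2122 m

0.2122 m


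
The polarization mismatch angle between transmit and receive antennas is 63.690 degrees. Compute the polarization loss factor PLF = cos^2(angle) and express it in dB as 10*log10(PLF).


PLF_linear = cos^2(63.690 deg) = 0.1964508
PLF_dB = 10 * log10(0.1964508) = -7.067 dB

-7.067 dB


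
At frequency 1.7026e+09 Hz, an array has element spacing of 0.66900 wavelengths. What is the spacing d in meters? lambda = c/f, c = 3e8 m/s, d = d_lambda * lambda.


lambda = c / f = 3.0000e+08 / 1.7026e+09 = 0.1762011 m
d = 0.66900 * 0.1762011 = 0.1179 m

0.1179 m


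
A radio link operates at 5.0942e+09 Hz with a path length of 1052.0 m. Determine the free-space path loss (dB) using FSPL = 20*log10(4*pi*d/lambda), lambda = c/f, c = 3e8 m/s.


lambda = c / f = 3.0000e+08 / 5.0942e+09 = 0.05889050 m
FSPL = 20 * log10(4*pi*1052.0/0.05889050) = 107.0 dB

107.0 dB


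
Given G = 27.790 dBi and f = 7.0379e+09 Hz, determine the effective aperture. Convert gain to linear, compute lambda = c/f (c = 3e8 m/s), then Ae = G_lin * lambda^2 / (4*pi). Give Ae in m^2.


lambda = c / f = 3.0000e+08 / 7.0379e+09 = 0.04262635 m
G_linear = 10^(27.790/10) = 601.1737
Ae = G_linear * lambda^2 / (4*pi) = 601.1737 * 0.04262635^2 / (4*pi) = 0.08693 m^2

0.08693 m^2


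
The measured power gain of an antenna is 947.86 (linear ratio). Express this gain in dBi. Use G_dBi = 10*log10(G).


G_dBi = 10 * log10(947.86) = 29.77 dBi

29.77 dBi


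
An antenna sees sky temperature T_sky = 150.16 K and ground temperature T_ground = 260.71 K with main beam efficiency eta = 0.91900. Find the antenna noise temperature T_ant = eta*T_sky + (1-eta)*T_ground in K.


T_ant = 0.91900 * 150.16 + (1 - 0.91900) * 260.71 = 159.1 K

159.1 K


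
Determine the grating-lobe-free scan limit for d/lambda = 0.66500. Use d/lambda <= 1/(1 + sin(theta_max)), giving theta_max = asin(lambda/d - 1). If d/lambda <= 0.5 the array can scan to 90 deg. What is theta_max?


lambda/d - 1 = 1/0.66500 - 1 = 0.5037594
theta_max = asin(0.5037594) = 30.25 deg

30.25 deg


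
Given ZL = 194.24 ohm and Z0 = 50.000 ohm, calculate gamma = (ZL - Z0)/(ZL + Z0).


gamma = (194.24 - 50.000) / (194.24 + 50.000) = 0.5906

0.5906


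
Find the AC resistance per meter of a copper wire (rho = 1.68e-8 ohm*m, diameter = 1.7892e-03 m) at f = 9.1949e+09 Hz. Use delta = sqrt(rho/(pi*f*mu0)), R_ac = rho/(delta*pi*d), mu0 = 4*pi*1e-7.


delta = sqrt(1.68e-8 / (pi * 9.1949e+09 * 4*pi*1e-7)) = 6.803012e-07 m
R_ac = 1.68e-8 / (6.803012e-07 * pi * 1.7892e-03) = 4.393 ohm/m

4.393 ohm/m


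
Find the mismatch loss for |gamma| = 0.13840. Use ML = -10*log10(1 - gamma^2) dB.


ML = -10 * log10(1 - 0.13840^2) = -10 * log10(0.98084544) = 0.08399 dB

0.08399 dB


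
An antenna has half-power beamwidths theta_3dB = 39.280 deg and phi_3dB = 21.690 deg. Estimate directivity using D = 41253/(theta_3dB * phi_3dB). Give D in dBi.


D_linear = 41253 / (39.280 * 21.690) = 48.41997
D_dBi = 10 * log10(48.41997) = 16.85 dBi

16.85 dBi


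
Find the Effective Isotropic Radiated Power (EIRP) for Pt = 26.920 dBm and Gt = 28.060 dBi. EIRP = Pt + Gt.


EIRP = Pt + Gt = 26.920 + 28.060 = 54.98 dBm

54.98 dBm


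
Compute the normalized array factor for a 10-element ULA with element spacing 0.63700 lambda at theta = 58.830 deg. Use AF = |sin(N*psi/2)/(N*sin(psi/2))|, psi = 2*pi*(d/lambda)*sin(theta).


psi = 2*pi*0.63700*sin(58.830 deg) = 3.424586 rad
AF = |sin(10*3.424586/2) / (10*sin(3.424586/2))| = 0.09979

0.09979


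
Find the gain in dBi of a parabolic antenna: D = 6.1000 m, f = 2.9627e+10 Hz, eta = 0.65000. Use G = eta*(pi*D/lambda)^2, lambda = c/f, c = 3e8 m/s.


lambda = c / f = 3.0000e+08 / 2.9627e+10 = 0.01012590 m
G_linear = 0.65000 * (pi * 6.1000 / 0.01012590)^2 = 2.328121e+06
G_dBi = 10 * log10(2.328121e+06) = 63.67 dBi

63.67 dBi


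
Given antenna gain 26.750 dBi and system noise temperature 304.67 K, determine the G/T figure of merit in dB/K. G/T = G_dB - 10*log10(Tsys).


G/T = 26.750 - 10*log10(304.67) = 26.750 - 24.83830 = 1.912 dB/K

1.912 dB/K


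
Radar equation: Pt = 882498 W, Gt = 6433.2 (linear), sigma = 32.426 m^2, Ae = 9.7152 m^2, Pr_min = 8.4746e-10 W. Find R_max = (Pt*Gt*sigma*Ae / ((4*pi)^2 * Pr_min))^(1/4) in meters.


R^4 = 882498*6433.2*32.426*9.7152 / ((4*pi)^2 * 8.4746e-10) = 1.336432e+19
R_max = 1.336432e+19^0.25 = 60463 m

60463 m


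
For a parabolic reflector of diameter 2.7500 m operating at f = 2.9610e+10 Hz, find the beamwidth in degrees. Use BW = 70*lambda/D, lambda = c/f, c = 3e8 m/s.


lambda = c / f = 3.0000e+08 / 2.9610e+10 = 0.01013171 m
BW = 70 * 0.01013171 / 2.7500 = 0.2579 deg

0.2579 deg


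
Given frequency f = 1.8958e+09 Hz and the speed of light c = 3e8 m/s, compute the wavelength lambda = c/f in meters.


lambda = c / f = 3.0000e+08 / 1.8958e+09 = 0.1582 m

0.1582 m


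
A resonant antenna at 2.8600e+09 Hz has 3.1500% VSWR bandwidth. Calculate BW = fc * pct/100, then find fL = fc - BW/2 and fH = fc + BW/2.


BW = 2.8600e+09 * 3.1500/100 = 9.009000e+07 Hz
fL = 2.8600e+09 - 9.009000e+07/2 = 2.815e+09 Hz
fH = 2.8600e+09 + 9.009000e+07/2 = 2.905e+09 Hz

BW=9.009e+07 Hz, fL=2.815e+09 Hz, fH=2.905e+09 Hz


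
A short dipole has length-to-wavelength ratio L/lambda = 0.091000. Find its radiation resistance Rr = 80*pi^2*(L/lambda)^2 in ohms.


Rr = 80 * pi^2 * (0.091000)^2 = 80 * 9.869604 * 8.281000e-03 = 6.538 ohm

6.538 ohm


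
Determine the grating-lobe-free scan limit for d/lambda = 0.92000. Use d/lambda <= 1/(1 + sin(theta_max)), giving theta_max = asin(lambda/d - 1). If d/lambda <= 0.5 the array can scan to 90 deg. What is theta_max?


lambda/d - 1 = 1/0.92000 - 1 = 0.08695652
theta_max = asin(0.08695652) = 4.989 deg

4.989 deg


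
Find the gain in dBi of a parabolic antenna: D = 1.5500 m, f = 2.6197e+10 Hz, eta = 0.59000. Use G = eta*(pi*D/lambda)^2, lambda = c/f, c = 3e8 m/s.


lambda = c / f = 3.0000e+08 / 2.6197e+10 = 0.01145169 m
G_linear = 0.59000 * (pi * 1.5500 / 0.01145169)^2 = 106678.3
G_dBi = 10 * log10(106678.3) = 50.28 dBi

50.28 dBi


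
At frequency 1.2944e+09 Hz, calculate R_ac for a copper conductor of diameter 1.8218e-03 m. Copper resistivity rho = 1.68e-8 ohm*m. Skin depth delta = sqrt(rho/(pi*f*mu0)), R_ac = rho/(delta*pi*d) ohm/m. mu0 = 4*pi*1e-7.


delta = sqrt(1.68e-8 / (pi * 1.2944e+09 * 4*pi*1e-7)) = 1.813178e-06 m
R_ac = 1.68e-8 / (1.813178e-06 * pi * 1.8218e-03) = 1.619 ohm/m

1.619 ohm/m


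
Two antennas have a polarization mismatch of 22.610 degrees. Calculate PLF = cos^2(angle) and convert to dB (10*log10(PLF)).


PLF_linear = cos^2(22.610 deg) = 0.8521932
PLF_dB = 10 * log10(0.8521932) = -0.6946 dB

-0.6946 dB


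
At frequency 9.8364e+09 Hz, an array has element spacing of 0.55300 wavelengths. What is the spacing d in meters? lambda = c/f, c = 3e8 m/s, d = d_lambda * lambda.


lambda = c / f = 3.0000e+08 / 9.8364e+09 = 0.03049896 m
d = 0.55300 * 0.03049896 = 0.01687 m

0.01687 m


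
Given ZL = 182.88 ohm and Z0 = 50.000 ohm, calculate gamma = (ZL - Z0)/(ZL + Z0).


gamma = (182.88 - 50.000) / (182.88 + 50.000) = 0.5706

0.5706


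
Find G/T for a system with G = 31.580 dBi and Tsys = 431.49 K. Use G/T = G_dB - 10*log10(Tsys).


G/T = 31.580 - 10*log10(431.49) = 31.580 - 26.34971 = 5.230 dB/K

5.230 dB/K


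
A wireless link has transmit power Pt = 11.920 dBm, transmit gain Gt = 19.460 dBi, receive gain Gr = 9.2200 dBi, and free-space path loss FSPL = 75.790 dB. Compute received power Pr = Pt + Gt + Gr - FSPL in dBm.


Pr = 11.920 + 19.460 + 9.2200 - 75.790 = -35.19 dBm

-35.19 dBm


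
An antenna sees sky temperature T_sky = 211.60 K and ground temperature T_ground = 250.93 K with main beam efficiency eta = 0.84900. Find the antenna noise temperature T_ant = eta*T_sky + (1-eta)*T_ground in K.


T_ant = 0.84900 * 211.60 + (1 - 0.84900) * 250.93 = 217.5 K

217.5 K


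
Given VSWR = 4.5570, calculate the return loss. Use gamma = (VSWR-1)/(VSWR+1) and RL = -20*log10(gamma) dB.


gamma = (4.5570 - 1) / (4.5570 + 1) = 0.6400936
RL = -20 * log10(0.6400936) = 3.875 dB

3.875 dB


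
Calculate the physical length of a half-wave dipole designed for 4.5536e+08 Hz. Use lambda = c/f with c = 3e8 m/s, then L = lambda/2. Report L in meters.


lambda = c / f = 3.0000e+08 / 4.5536e+08 = 0.6588194 m
L = lambda / 2 = 0.6588194 / 2 = 0.3294 m

0.3294 m


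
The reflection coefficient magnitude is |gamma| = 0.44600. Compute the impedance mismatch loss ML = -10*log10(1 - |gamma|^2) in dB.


ML = -10 * log10(1 - 0.44600^2) = -10 * log10(0.801084) = 0.9632 dB

0.9632 dB


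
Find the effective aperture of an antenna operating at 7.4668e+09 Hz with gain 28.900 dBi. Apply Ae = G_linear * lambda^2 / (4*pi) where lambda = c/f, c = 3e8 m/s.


lambda = c / f = 3.0000e+08 / 7.4668e+09 = 0.04017785 m
G_linear = 10^(28.900/10) = 776.2471
Ae = G_linear * lambda^2 / (4*pi) = 776.2471 * 0.04017785^2 / (4*pi) = 0.09972 m^2

0.09972 m^2


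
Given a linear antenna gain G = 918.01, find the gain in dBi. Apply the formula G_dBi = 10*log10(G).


G_dBi = 10 * log10(918.01) = 29.63 dBi

29.63 dBi


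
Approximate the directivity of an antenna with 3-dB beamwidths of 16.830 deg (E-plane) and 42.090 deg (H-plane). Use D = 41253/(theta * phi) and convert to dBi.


D_linear = 41253 / (16.830 * 42.090) = 58.23613
D_dBi = 10 * log10(58.23613) = 17.65 dBi

17.65 dBi


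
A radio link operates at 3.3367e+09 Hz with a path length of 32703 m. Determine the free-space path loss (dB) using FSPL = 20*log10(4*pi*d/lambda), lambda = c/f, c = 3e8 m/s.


lambda = c / f = 3.0000e+08 / 3.3367e+09 = 0.08990919 m
FSPL = 20 * log10(4*pi*32703/0.08990919) = 133.2 dB

133.2 dB


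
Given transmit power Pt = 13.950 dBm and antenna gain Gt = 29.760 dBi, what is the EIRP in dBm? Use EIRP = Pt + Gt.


EIRP = Pt + Gt = 13.950 + 29.760 = 43.71 dBm

43.71 dBm


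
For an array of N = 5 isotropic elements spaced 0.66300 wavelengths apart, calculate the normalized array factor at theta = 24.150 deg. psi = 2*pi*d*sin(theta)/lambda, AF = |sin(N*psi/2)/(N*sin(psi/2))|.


psi = 2*pi*0.66300*sin(24.150 deg) = 1.704321 rad
AF = |sin(5*1.704321/2) / (5*sin(1.704321/2))| = 0.2391

0.2391


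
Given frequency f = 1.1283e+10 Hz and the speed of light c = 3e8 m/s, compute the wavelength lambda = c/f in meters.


lambda = c / f = 3.0000e+08 / 1.1283e+10 = 0.02659 m

0.02659 m


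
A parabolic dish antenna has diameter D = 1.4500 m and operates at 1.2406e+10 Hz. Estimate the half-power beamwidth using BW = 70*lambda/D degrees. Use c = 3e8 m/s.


lambda = c / f = 3.0000e+08 / 1.2406e+10 = 0.02418185 m
BW = 70 * 0.02418185 / 1.4500 = 1.167 deg

1.167 deg


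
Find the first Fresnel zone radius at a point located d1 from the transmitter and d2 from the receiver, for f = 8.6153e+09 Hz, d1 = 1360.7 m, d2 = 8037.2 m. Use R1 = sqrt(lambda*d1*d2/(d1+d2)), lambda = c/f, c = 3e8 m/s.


lambda = c / f = 3.0000e+08 / 8.6153e+09 = 0.03482177 m
R1 = sqrt(0.03482177 * 1360.7 * 8037.2 / (1360.7 + 8037.2)) = 6.366 m

6.366 m


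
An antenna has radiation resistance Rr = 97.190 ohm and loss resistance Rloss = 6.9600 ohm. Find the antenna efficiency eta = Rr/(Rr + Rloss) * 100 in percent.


eta = 97.190 / (97.190 + 6.9600) * 100 = 93.32%

93.32%


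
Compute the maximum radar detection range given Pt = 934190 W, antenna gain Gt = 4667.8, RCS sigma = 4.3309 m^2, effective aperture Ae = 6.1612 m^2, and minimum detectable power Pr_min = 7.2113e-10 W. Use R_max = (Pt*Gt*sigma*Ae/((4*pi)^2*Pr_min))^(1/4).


R^4 = 934190*4667.8*4.3309*6.1612 / ((4*pi)^2 * 7.2113e-10) = 1.021781e+18
R_max = 1.021781e+18^0.25 = 31794 m

31794 m


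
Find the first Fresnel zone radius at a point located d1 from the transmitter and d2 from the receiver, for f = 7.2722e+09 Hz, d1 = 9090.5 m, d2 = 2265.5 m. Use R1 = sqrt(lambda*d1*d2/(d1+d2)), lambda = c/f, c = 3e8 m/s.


lambda = c / f = 3.0000e+08 / 7.2722e+09 = 0.04125299 m
R1 = sqrt(0.04125299 * 9090.5 * 2265.5 / (9090.5 + 2265.5)) = 8.649 m

8.649 m


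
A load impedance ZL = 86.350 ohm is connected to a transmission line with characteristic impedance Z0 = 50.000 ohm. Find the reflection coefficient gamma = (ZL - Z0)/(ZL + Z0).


gamma = (86.350 - 50.000) / (86.350 + 50.000) = 0.2666

0.2666


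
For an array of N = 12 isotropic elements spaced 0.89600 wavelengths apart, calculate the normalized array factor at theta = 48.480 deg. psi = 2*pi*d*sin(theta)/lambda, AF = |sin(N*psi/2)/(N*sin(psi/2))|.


psi = 2*pi*0.89600*sin(48.480 deg) = 4.215119 rad
AF = |sin(12*4.215119/2) / (12*sin(4.215119/2))| = 0.01526

0.01526


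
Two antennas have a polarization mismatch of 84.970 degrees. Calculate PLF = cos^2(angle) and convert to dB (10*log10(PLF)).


PLF_linear = cos^2(84.970 deg) = 7.687315e-03
PLF_dB = 10 * log10(7.687315e-03) = -21.14 dB

-21.14 dB


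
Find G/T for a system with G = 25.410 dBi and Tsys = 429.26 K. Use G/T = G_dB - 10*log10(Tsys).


G/T = 25.410 - 10*log10(429.26) = 25.410 - 26.32720 = -0.9172 dB/K

-0.9172 dB/K


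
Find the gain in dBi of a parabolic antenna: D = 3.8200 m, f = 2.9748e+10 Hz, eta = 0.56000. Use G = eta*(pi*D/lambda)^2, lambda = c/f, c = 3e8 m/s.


lambda = c / f = 3.0000e+08 / 2.9748e+10 = 0.01008471 m
G_linear = 0.56000 * (pi * 3.8200 / 0.01008471)^2 = 793026.4
G_dBi = 10 * log10(793026.4) = 58.99 dBi

58.99 dBi


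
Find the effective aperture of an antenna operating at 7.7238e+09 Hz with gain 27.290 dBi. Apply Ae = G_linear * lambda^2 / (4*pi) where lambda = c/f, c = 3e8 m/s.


lambda = c / f = 3.0000e+08 / 7.7238e+09 = 0.03884099 m
G_linear = 10^(27.290/10) = 535.7967
Ae = G_linear * lambda^2 / (4*pi) = 535.7967 * 0.03884099^2 / (4*pi) = 0.06432 m^2

0.06432 m^2


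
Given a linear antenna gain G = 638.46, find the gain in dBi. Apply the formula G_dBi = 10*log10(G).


G_dBi = 10 * log10(638.46) = 28.05 dBi

28.05 dBi


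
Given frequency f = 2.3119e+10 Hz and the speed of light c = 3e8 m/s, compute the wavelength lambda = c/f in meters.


lambda = c / f = 3.0000e+08 / 2.3119e+10 = 0.01298 m

0.01298 m


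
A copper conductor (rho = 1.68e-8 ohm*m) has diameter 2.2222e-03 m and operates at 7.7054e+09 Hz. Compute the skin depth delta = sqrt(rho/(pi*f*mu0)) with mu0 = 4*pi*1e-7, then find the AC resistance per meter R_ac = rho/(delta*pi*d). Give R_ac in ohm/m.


delta = sqrt(1.68e-8 / (pi * 7.7054e+09 * 4*pi*1e-7)) = 7.431512e-07 m
R_ac = 1.68e-8 / (7.431512e-07 * pi * 2.2222e-03) = 3.238 ohm/m

3.238 ohm/m


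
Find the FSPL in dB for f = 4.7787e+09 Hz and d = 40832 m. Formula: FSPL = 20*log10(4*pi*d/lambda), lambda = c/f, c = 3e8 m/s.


lambda = c / f = 3.0000e+08 / 4.7787e+09 = 0.06277858 m
FSPL = 20 * log10(4*pi*40832/0.06277858) = 138.2 dB

138.2 dB


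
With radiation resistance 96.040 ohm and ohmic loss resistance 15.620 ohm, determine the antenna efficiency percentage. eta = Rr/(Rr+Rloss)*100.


eta = 96.040 / (96.040 + 15.620) * 100 = 86.01%

86.01%


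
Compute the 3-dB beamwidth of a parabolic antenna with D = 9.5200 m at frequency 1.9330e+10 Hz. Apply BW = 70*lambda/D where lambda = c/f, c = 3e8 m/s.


lambda = c / f = 3.0000e+08 / 1.9330e+10 = 0.01551992 m
BW = 70 * 0.01551992 / 9.5200 = 0.1141 deg

0.1141 deg


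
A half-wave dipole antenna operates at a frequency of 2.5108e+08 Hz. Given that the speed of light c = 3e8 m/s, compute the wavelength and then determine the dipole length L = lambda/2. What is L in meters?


lambda = c / f = 3.0000e+08 / 2.5108e+08 = 1.194838 m
L = lambda / 2 = 1.194838 / 2 = 0.5974 m

0.5974 m


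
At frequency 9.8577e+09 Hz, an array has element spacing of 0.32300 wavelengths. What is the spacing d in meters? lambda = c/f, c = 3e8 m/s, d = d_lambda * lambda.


lambda = c / f = 3.0000e+08 / 9.8577e+09 = 0.03043306 m
d = 0.32300 * 0.03043306 = 9.830e-03 m

9.830e-03 m


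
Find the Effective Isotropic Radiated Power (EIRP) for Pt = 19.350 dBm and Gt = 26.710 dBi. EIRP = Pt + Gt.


EIRP = Pt + Gt = 19.350 + 26.710 = 46.06 dBm

46.06 dBm


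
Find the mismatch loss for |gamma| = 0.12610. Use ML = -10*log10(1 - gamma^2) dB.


ML = -10 * log10(1 - 0.12610^2) = -10 * log10(0.98409879) = 0.06961 dB

0.06961 dB


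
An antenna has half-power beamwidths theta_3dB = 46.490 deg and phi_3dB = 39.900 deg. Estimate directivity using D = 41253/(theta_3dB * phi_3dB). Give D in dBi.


D_linear = 41253 / (46.490 * 39.900) = 22.23940
D_dBi = 10 * log10(22.23940) = 13.47 dBi

13.47 dBi


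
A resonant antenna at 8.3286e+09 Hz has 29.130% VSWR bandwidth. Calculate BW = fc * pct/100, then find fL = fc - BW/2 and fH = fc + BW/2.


BW = 8.3286e+09 * 29.130/100 = 2.426121e+09 Hz
fL = 8.3286e+09 - 2.426121e+09/2 = 7.116e+09 Hz
fH = 8.3286e+09 + 2.426121e+09/2 = 9.542e+09 Hz

BW=2.426e+09 Hz, fL=7.116e+09 Hz, fH=9.542e+09 Hz


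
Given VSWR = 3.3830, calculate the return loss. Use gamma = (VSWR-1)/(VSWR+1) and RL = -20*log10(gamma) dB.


gamma = (3.3830 - 1) / (3.3830 + 1) = 0.5436915
RL = -20 * log10(0.5436915) = 5.293 dB

5.293 dB


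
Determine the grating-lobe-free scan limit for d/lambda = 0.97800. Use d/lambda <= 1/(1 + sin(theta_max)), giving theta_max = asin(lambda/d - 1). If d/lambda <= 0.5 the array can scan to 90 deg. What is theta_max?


lambda/d - 1 = 1/0.97800 - 1 = 0.02249489
theta_max = asin(0.02249489) = 1.289 deg

1.289 deg


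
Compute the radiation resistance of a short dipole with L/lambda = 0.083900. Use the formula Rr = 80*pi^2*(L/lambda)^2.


Rr = 80 * pi^2 * (0.083900)^2 = 80 * 9.869604 * 7.039210e-03 = 5.558 ohm

5.558 ohm


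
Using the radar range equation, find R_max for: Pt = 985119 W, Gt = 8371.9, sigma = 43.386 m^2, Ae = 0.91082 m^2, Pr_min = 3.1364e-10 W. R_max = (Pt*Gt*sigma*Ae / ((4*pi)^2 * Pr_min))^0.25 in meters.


R^4 = 985119*8371.9*43.386*0.91082 / ((4*pi)^2 * 3.1364e-10) = 6.580270e+18
R_max = 6.580270e+18^0.25 = 50648 m

50648 m


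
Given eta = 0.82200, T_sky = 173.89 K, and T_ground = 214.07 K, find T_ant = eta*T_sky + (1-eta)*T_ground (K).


T_ant = 0.82200 * 173.89 + (1 - 0.82200) * 214.07 = 181.0 K

181.0 K


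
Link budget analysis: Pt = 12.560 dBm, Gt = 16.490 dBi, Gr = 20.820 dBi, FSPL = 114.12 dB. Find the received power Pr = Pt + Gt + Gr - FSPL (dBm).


Pr = 12.560 + 16.490 + 20.820 - 114.12 = -64.25 dBm

-64.25 dBm


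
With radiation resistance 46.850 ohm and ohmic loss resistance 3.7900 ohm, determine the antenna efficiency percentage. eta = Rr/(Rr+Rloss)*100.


eta = 46.850 / (46.850 + 3.7900) * 100 = 92.52%

92.52%


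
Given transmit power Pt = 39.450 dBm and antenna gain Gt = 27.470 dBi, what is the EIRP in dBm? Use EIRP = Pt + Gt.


EIRP = Pt + Gt = 39.450 + 27.470 = 66.92 dBm

66.92 dBm


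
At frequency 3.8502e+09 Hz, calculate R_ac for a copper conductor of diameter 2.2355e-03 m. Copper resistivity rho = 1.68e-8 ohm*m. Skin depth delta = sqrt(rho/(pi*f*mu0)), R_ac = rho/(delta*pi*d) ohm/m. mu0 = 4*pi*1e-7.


delta = sqrt(1.68e-8 / (pi * 3.8502e+09 * 4*pi*1e-7)) = 1.051316e-06 m
R_ac = 1.68e-8 / (1.051316e-06 * pi * 2.2355e-03) = 2.275 ohm/m

2.275 ohm/m


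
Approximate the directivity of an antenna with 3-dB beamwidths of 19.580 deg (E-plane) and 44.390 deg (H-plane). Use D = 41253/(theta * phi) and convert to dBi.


D_linear = 41253 / (19.580 * 44.390) = 47.46328
D_dBi = 10 * log10(47.46328) = 16.76 dBi

16.76 dBi


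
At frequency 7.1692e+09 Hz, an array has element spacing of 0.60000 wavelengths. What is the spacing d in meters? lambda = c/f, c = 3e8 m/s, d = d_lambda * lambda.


lambda = c / f = 3.0000e+08 / 7.1692e+09 = 0.04184567 m
d = 0.60000 * 0.04184567 = 0.02511 m

0.02511 m


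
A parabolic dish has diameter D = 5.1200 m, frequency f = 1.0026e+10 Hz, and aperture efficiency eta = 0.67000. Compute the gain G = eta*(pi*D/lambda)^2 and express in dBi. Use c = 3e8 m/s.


lambda = c / f = 3.0000e+08 / 1.0026e+10 = 0.02992220 m
G_linear = 0.67000 * (pi * 5.1200 / 0.02992220)^2 = 193609.8
G_dBi = 10 * log10(193609.8) = 52.87 dBi

52.87 dBi


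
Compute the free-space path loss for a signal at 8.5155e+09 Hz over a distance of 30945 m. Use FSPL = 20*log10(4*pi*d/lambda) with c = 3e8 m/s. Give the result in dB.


lambda = c / f = 3.0000e+08 / 8.5155e+09 = 0.03522987 m
FSPL = 20 * log10(4*pi*30945/0.03522987) = 140.9 dB

140.9 dB


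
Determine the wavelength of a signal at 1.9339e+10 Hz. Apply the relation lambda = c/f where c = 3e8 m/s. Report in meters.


lambda = c / f = 3.0000e+08 / 1.9339e+10 = 0.01551 m

0.01551 m


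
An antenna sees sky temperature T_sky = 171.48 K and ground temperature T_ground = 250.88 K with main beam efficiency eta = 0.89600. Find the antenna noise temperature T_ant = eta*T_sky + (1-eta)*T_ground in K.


T_ant = 0.89600 * 171.48 + (1 - 0.89600) * 250.88 = 179.7 K

179.7 K


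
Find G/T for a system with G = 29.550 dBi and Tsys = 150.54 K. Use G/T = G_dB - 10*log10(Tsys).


G/T = 29.550 - 10*log10(150.54) = 29.550 - 21.77652 = 7.773 dB/K

7.773 dB/K
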